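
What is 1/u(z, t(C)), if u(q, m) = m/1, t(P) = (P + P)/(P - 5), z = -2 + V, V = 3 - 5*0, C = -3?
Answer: 4/3 ≈ 1.3333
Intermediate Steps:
V = 3 (V = 3 + 0 = 3)
z = 1 (z = -2 + 3 = 1)
t(P) = 2*P/(-5 + P) (t(P) = (2*P)/(-5 + P) = 2*P/(-5 + P))
u(q, m) = m (u(q, m) = m*1 = m)
1/u(z, t(C)) = 1/(2*(-3)/(-5 - 3)) = 1/(2*(-3)/(-8)) = 1/(2*(-3)*(-⅛)) = 1/(¾) = 4/3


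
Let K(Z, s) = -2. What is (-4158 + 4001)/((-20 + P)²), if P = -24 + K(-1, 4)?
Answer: -157/2116 ≈ -0.074197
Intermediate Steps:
P = -26 (P = -24 - 2 = -26)
(-4158 + 4001)/((-20 + P)²) = (-4158 + 4001)/((-20 - 26)²) = -157/((-46)²) = -157/2116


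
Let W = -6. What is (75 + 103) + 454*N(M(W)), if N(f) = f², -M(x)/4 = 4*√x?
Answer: -697166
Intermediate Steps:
M(x) = -16*√x
(75 + 103) + 454*N(M(W)) = (75 + 103) + 454*(-16*I*√6)² = 178 + 454*(-16*I*√6)² = 178 + 454*(-1536) = 178 - 697344 = -697166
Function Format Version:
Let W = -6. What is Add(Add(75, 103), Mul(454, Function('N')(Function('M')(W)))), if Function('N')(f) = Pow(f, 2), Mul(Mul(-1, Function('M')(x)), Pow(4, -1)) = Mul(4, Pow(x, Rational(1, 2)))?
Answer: -697166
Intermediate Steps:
Function('M')(x) = Mul(-16, Pow(x, Rational(1, 2))) (Function('M')(x) = Mul(-4, Mul(4, Pow(x, Rational(1, 2)))) = Mul(-16, Pow(x, Rational(1, 2))))
Add(Add(75, 103), Mul(454, Function('N')(Function('M')(W)))) = Add(Add(75, 103), Mul(454, Pow(Mul(-16, Pow(-6, Rational(1, 2))), 2))) = Add(178, Mul(454, Pow(Mul(-16, Mul(I, Pow(6, Rational(1, 2)))), 2))) = Add(178, Mul(454, Pow(Mul(-16, I, Pow(6, Rational(1, 2))), 2))) = Add(178, Mul(454, -1536)) = Add(178, -697344) = -697166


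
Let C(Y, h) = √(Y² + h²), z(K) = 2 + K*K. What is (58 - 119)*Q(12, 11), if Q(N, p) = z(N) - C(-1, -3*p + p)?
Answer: -8906 + 61*√485 ≈ -7562.6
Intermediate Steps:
z(K) = 2 + K²
Q(N, p) = 2 + N² - √(1 + 4*p²) (Q(N, p) = (2 + N²) - √((-1)² + (-3*p + p)²) = (2 + N²) - √(1 + (-2*p)²) = (2 + N²) - √(1 + 4*p²) = 2 + N² - √(1 + 4*p²))
(58 - 119)*Q(12, 11) = (58 - 119)*(2 + 12² - √(1 + 4*11²)) = -61*(2 + 144 - √(1 + 4*121)) = -61*(2 + 144 - √(1 + 484)) = -61*(2 + 144 - √485) = -61*(146 - √485) = -8906 + 61*√485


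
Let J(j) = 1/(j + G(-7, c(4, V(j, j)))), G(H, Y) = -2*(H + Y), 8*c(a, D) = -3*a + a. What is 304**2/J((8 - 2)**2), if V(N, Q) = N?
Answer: 4805632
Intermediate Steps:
c(a, D) = -a/4 (c(a, D) = (-3*a + a)/8 = (-2*a)/8 = -a/4)
G(H, Y) = -2*H - 2*Y
J(j) = 1/(16 + j) (J(j) = 1/(j + (-2*(-7) - (-1)*4/2)) = 1/(j + (14 - 2*(-1))) = 1/(j + (14 + 2)) = 1/(j + 16) = 1/(16 + j))
304**2/J((8 - 2)**2) = 304**2/(1/(16 + (8 - 2)**2)) = 92416/(1/(16 + 6**2)) = 92416/(1/(16 + 36)) = 92416/(1/52) = 92416*52 = 4805632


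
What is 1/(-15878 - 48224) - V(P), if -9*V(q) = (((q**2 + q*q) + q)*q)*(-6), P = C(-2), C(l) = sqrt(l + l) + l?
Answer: -4102531/192306 - 16*I ≈ -21.333 - 16.0*I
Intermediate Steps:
C(l) = l + sqrt(2)*sqrt(l) (C(l) = sqrt(2*l) + l = sqrt(2)*sqrt(l) + l = l + sqrt(2)*sqrt(l))
P = -2 + 2*I (P = -2 + sqrt(2)*sqrt(-2) = -2 + sqrt(2)*(I*sqrt(2)) = -2 + 2*I ≈ -2.0 + 2.0*I)
V(q) = 2*q*(q + 2*q**2)/3 (V(q) = -((q**2 + q*q) + q)*q*(-6)/9 = -((q**2 + q**2) + q)*q*(-6)/9 = -(2*q**2 + q)*q*(-6)/9 = -(q + 2*q**2)*q*(-6)/9 = -q*(q + 2*q**2)*(-6)/9 = -(-2)*q*(q + 2*q**2)/3 = 2*q*(q + 2*q**2)/3)
1/(-15878 - 48224) - V(P) = 1/(-15878 - 48224) - 2*(-2 + 2*I)**2*(1 + 2*(-2 + 2*I))/3 = 1/(-64102) - 2*(-2 + 2*I)**2*(1 + (-4 + 4*I))/3 = -1/64102 - 2*(-2 + 2*I)**2*(-3 + 4*I)/3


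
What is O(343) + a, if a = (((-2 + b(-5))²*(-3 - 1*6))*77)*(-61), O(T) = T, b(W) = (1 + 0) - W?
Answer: 676711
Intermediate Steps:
b(W) = 1 - W
a = 676368 (a = (((-2 + (1 - 1*(-5)))²*(-3 - 1*6))*77)*(-61) = (((-2 + (1 + 5))²*(-3 - 6))*77)*(-61) = (((-2 + 6)²*(-9))*77)*(-61) = ((4²*(-9))*77)*(-61) = ((16*(-9))*77)*(-61) = -144*77*(-61) = -11088*(-61) = 676368)
O(343) + a = 343 + 676368 = 676711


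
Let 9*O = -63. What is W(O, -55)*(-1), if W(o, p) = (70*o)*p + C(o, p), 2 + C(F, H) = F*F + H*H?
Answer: -30022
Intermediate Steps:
O = -7 (O = (1/9)*(-63) = -7)
C(F, H) = -2 + F**2 + H**2 (C(F, H) = -2 + (F*F + H*H) = -2 + (F**2 + H**2) = -2 + F**2 + H**2)
W(o, p) = -2 + o**2 + p**2 + 70*o*p (W(o, p) = (70*o)*p + (-2 + o**2 + p**2) = 70*o*p + (-2 + o**2 + p**2) = -2 + o**2 + p**2 + 70*o*p)
W(O, -55)*(-1) = (-2 + (-7)**2 + (-55)**2 + 70*(-7)*(-55))*(-1) = (-2 + 49 + 3025 + 26950)*(-1) = 30022*(-1) = -30022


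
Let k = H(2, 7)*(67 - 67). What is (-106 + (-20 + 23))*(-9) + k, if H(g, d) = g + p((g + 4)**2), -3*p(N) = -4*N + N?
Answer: 927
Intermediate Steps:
p(N) = N (p(N) = -(-4*N + N)/3 = -(-1)*N = N)
H(g, d) = g + (4 + g)**2 (H(g, d) = g + (g + 4)**2 = g + (4 + g)**2)
k = 0 (k = (2 + (4 + 2)**2)*(67 - 67) = (2 + 6**2)*0 = (2 + 36)*0 = 38*0 = 0)
(-106 + (-20 + 23))*(-9) + k = (-106 + (-20 + 23))*(-9) + 0 = (-106 + 3)*(-9) + 0 = -103*(-9) + 0 = 927 + 0 = 927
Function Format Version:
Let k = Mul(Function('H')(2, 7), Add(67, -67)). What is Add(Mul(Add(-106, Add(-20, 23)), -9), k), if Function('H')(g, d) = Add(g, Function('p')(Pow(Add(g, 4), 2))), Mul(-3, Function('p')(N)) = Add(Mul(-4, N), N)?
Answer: 927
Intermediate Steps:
Function('p')(N) = N (Function('p')(N) = Mul(Rational(-1, 3), Add(Mul(-4, N), N)) = Mul(Rational(-1, 3), Mul(-3, N)) = N)
Function('H')(g, d) = Add(g, Pow(Add(4, g), 2)) (Function('H')(g, d) = Add(g, Pow(Add(g, 4), 2)) = Add(g, Pow(Add(4, g), 2)))
k = 0 (k = Mul(Add(2, Pow(Add(4, 2), 2)), Add(67, -67)) = Mul(Add(2, Pow(6, 2)), 0) = Mul(Add(2, 36), 0) = Mul(38, 0) = 0)
Add(Mul(Add(-106, Add(-20, 23)), -9), k) = Add(Mul(Add(-106, Add(-20, 23)), -9), 0) = Add(Mul(Add(-106, 3), -9), 0) = Add(Mul(-103, -9), 0) = Add(927, 0) = 927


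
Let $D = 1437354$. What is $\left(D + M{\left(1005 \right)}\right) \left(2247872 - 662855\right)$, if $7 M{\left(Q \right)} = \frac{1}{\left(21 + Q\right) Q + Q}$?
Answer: $\frac{783813820979893287}{344045} \approx 2.2782 \cdot 10^{12}$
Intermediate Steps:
$M{\left(Q \right)} = \frac{1}{7 \left(Q + Q \left(21 + Q\right)\right)}$ ($M{\left(Q \right)} = \frac{1}{7 \left(\left(21 + Q\right) Q + Q\right)} = \frac{1}{7 \left(Q \left(21 + Q\right) + Q\right)} = \frac{1}{7 \left(Q + Q \left(21 + Q\right)\right)}$)
$\left(D + M{\left(1005 \right)}\right) \left(2247872 - 662855\right) = \left(1437354 + \frac{1}{7 \cdot 1005 \left(22 + 1005\right)}\right) \left(2247872 - 662855\right) = \left(1437354 + \frac{1}{7} \cdot \frac{1}{1005} \cdot \frac{1}{1027}\right) 1585017 = \left(1437354 + \frac{1}{7224945}\right) 1585017 = \frac{10384803595531}{7224945} \cdot 1585017 = \frac{783813820979893287}{344045}$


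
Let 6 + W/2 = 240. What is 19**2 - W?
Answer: -107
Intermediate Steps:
W = 468 (W = -12 + 2*240 = -12 + 480 = 468)
19**2 - W = 19**2 - 1*468 = 361 - 468 = -107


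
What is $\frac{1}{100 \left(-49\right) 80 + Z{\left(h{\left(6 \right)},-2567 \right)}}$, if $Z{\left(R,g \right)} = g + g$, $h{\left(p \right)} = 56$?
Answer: $- \frac{1}{397134} \approx -2.518 \cdot 10^{-6}$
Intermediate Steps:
$Z{\left(R,g \right)} = 2 g$
$\frac{1}{100 \left(-49\right) 80 + Z{\left(h{\left(6 \right)},-2567 \right)}} = \frac{1}{100 \left(-49\right) 80 + 2 \left(-2567\right)} = \frac{1}{\left(-4900\right) 80 - 5134} = \frac{1}{-392000 - 5134} = \frac{1}{-397134} = - \frac{1}{397134}$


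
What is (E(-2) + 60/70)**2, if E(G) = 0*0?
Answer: 36/49 ≈ 0.73469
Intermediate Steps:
E(G) = 0
(E(-2) + 60/70)**2 = (0 + 60/70)**2 = (0 + 60*(1/70))**2 = (0 + 6/7)**2 = (6/7)**2 = 36/49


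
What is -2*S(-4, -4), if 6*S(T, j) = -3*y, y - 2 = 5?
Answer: 7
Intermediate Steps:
y = 7 (y = 2 + 5 = 7)
S(T, j) = -7/2 (S(T, j) = (-3*7)/6 = (⅙)*(-21) = -7/2)
-2*S(-4, -4) = -2*(-7/2) = 7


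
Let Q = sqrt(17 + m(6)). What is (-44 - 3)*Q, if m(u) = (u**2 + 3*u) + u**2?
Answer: -47*sqrt(107) ≈ -486.17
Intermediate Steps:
m(u) = 2*u**2 + 3*u
Q = sqrt(107) (Q = sqrt(17 + 6*(3 + 2*6)) = sqrt(17 + 6*(3 + 12)) = sqrt(17 + 6*15) = sqrt(17 + 90) = sqrt(107) ≈ 10.344)
(-44 - 3)*Q = (-44 - 3)*sqrt(107) = -47*sqrt(107)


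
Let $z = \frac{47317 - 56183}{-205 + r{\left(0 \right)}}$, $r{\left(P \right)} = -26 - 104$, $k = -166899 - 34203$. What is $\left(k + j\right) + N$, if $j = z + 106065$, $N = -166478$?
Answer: $- \frac{87598659}{335} \approx -2.6149 \cdot 10^{5}$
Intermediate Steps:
$k = -201102$ ($k = -166899 - 34203 = -201102$)
$r{\left(P \right)} = -130$ ($r{\left(P \right)} = -26 - 104 = -130$)
$z = \frac{8866}{335}$ ($z = \frac{47317 - 56183}{-205 - 130} = - \frac{8866}{-335} = \left(-8866\right) \left(- \frac{1}{335}\right) = \frac{8866}{335} \approx 26.466$)
$j = \frac{35540641}{335}$ ($j = \frac{8866}{335} + 106065 = \frac{35540641}{335} \approx 1.0609 \cdot 10^{5}$)
$\left(k + j\right) + N = \left(-201102 + \frac{35540641}{335}\right) - 166478 = - \frac{31828529}{335} - 166478 = - \frac{87598659}{335}$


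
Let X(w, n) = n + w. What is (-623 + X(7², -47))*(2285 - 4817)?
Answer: 1572372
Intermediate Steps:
(-623 + X(7², -47))*(2285 - 4817) = (-623 + (-47 + 7²))*(2285 - 4817) = (-623 + (-47 + 49))*(-2532) = (-623 + 2)*(-2532) = -621*(-2532) = 1572372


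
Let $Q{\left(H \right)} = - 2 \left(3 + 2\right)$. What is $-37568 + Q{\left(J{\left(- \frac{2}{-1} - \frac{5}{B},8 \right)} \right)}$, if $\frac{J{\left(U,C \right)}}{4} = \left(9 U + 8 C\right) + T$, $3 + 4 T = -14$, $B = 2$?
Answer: $-37578$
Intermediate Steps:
$T = - \frac{17}{4}$ ($T = - \frac{3}{4} + \frac{1}{4} \left(-14\right) = - \frac{3}{4} - \frac{7}{2} = - \frac{17}{4} \approx -4.25$)
$J{\left(U,C \right)} = -17 + 32 C + 36 U$ ($J{\left(U,C \right)} = 4 \left(\left(9 U + 8 C\right) - \frac{17}{4}\right) = 4 \left(\left(8 C + 9 U\right) - \frac{17}{4}\right) = 4 \left(- \frac{17}{4} + 8 C + 9 U\right) = -17 + 32 C + 36 U$)
$Q{\left(H \right)} = -10$ ($Q{\left(H \right)} = \left(-2\right) 5 = -10$)
$-37568 + Q{\left(J{\left(- \frac{2}{-1} - \frac{5}{B},8 \right)} \right)} = -37568 - 10 = -37578$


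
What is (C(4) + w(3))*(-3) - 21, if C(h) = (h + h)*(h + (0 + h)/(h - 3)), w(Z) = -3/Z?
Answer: -210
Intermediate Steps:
C(h) = 2*h*(h + h/(-3 + h)) (C(h) = (2*h)*(h + h/(-3 + h)) = 2*h*(h + h/(-3 + h)))
(C(4) + w(3))*(-3) - 21 = (2*4²*(-2 + 4)/(-3 + 4) - 3/3)*(-3) - 21 = (2*16*2/1 - 3*⅓)*(-3) - 21 = (2*16*1*2 - 1)*(-3) - 21 = (64 - 1)*(-3) - 21 = 63*(-3) - 21 = -189 - 21 = -210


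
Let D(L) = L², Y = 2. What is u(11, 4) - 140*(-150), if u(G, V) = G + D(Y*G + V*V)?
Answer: 22455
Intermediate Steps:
u(G, V) = G + (V² + 2*G)² (u(G, V) = G + (2*G + V*V)² = G + (2*G + V²)² = G + (V² + 2*G)²)
u(11, 4) - 140*(-150) = (11 + (4² + 2*11)²) - 140*(-150) = (11 + (16 + 22)²) + 21000 = (11 + 38²) + 21000 = (11 + 1444) + 21000 = 1455 + 21000 = 22455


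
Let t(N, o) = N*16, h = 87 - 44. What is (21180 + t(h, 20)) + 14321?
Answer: 36189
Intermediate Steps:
h = 43
t(N, o) = 16*N
(21180 + t(h, 20)) + 14321 = (21180 + 16*43) + 14321 = (21180 + 688) + 14321 = 21868 + 14321 = 36189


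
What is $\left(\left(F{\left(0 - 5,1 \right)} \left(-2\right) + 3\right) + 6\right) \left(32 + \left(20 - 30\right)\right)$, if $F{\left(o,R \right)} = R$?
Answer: $154$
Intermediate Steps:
$\left(\left(F{\left(0 - 5,1 \right)} \left(-2\right) + 3\right) + 6\right) \left(32 + \left(20 - 30\right)\right) = \left(\left(1 \left(-2\right) + 3\right) + 6\right) \left(32 + \left(20 - 30\right)\right) = \left(\left(-2 + 3\right) + 6\right) \left(32 + \left(20 - 30\right)\right) = \left(1 + 6\right) \left(32 - 10\right) = 7 \cdot 22 = 154$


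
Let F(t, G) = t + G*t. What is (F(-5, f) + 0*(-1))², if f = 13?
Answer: 4900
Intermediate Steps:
(F(-5, f) + 0*(-1))² = (-5*(1 + 13) + 0*(-1))² = (-5*14 + 0)² = (-70 + 0)² = (-70)² = 4900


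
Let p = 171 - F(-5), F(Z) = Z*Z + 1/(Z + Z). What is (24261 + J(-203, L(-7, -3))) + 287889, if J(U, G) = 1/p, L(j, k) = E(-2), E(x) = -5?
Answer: 456051160/1461 ≈ 3.1215e+5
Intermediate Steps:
L(j, k) = -5
F(Z) = Z² + 1/(2*Z)
p = 1461/10 (p = 171 - (½ + (-5)³)/(-5) = 171 - (-1)*(½ - 125)/5 = 171 - (-1)*(-249)/(5*2) = 171 - 1*249/10 = 171 - 249/10 = 1461/10 ≈ 146.10)
J(U, G) = 10/1461 (J(U, G) = 1/(1461/10) = 10/1461)
(24261 + J(-203, L(-7, -3))) + 287889 = (24261 + 10/1461) + 287889 = 35445331/1461 + 287889 = 456051160/1461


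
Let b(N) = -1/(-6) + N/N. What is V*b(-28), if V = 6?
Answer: 7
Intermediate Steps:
b(N) = 7/6 (b(N) = -1*(-1/6) + 1 = 1/6 + 1 = 7/6)
V*b(-28) = 6*(7/6) = 7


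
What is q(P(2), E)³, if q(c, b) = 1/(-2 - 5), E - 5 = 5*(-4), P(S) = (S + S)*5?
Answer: -1/343 ≈ -0.0029155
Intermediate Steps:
P(S) = 10*S (P(S) = (2*S)*5 = 10*S)
E = -15 (E = 5 + 5*(-4) = 5 - 20 = -15)
q(c, b) = -⅐ (q(c, b) = 1/(-7) = -⅐)
q(P(2), E)³ = (-⅐)³ = -1/343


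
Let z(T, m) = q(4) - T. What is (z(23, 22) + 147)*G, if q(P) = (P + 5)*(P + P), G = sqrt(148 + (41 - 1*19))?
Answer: 196*sqrt(170) ≈ 2555.5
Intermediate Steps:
G = sqrt(170) (G = sqrt(148 + (41 - 19)) = sqrt(148 + 22) = sqrt(170) ≈ 13.038)
q(P) = 2*P*(5 + P) (q(P) = (5 + P)*(2*P) = 2*P*(5 + P))
z(T, m) = 72 - T (z(T, m) = 2*4*(5 + 4) - T = 2*4*9 - T = 72 - T)
(z(23, 22) + 147)*G = ((72 - 1*23) + 147)*sqrt(170) = ((72 - 23) + 147)*sqrt(170) = (49 + 147)*sqrt(170) = 196*sqrt(170)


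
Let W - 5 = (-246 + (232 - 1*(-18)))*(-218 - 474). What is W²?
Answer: 7634169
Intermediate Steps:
W = -2763 (W = 5 + (-246 + (232 - 1*(-18)))*(-218 - 474) = 5 + (-246 + (232 + 18))*(-692) = 5 + (-246 + 250)*(-692) = 5 + 4*(-692) = 5 - 2768 = -2763)
W² = (-2763)² = 7634169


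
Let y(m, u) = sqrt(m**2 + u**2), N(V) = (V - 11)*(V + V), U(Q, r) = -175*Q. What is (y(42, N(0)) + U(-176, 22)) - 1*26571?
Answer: 4271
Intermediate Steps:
N(V) = 2*V*(-11 + V) (N(V) = (-11 + V)*(2*V) = 2*V*(-11 + V))
(y(42, N(0)) + U(-176, 22)) - 1*26571 = (sqrt(42**2 + (2*0*(-11 + 0))**2) - 175*(-176)) - 1*26571 = (sqrt(1764 + (2*0*(-11))**2) + 30800) - 26571 = (sqrt(1764 + 0**2) + 30800) - 26571 = (sqrt(1764 + 0) + 30800) - 26571 = (sqrt(1764) + 30800) - 26571 = (42 + 30800) - 26571 = 30842 - 26571 = 4271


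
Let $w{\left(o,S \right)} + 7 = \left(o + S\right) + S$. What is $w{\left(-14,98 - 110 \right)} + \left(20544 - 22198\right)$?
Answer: $-1699$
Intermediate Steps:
$w{\left(o,S \right)} = -7 + o + 2 S$ ($w{\left(o,S \right)} = -7 + \left(\left(o + S\right) + S\right) = -7 + \left(\left(S + o\right) + S\right) = -7 + \left(o + 2 S\right) = -7 + o + 2 S$)
$w{\left(-14,98 - 110 \right)} + \left(20544 - 22198\right) = \left(-7 - 14 + 2 \left(98 - 110\right)\right) + \left(20544 - 22198\right) = \left(-7 - 14 + 2 \left(-12\right)\right) - 1654 = \left(-7 - 14 - 24\right) - 1654 = -45 - 1654 = -1699$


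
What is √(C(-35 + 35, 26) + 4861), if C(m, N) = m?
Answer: √4861 ≈ 69.721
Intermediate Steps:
√(C(-35 + 35, 26) + 4861) = √((-35 + 35) + 4861) = √(0 + 4861) = √4861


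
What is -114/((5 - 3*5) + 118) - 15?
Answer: -289/18 ≈ -16.056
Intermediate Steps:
-114/((5 - 3*5) + 118) - 15 = -114/((5 - 15) + 118) - 15 = -114/(-10 + 118) - 15 = -114/108 - 15 = (1/108)*(-114) - 15 = -19/18 - 15 = -289/18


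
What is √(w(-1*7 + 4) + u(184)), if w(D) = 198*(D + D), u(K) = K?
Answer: 2*I*√251 ≈ 31.686*I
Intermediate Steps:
w(D) = 396*D (w(D) = 198*(2*D) = 396*D)
√(w(-1*7 + 4) + u(184)) = √(396*(-1*7 + 4) + 184) = √(396*(-7 + 4) + 184) = √(396*(-3) + 184) = √(-1188 + 184) = √(-1004) = 2*I*√251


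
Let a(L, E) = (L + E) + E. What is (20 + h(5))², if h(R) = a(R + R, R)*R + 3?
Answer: 15129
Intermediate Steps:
a(L, E) = L + 2*E (a(L, E) = (E + L) + E = L + 2*E)
h(R) = 3 + 4*R² (h(R) = ((R + R) + 2*R)*R + 3 = (2*R + 2*R)*R + 3 = (4*R)*R + 3 = 4*R² + 3 = 3 + 4*R²)
(20 + h(5))² = (20 + (3 + 4*5²))² = (20 + (3 + 4*25))² = (20 + (3 + 100))² = (20 + 103)² = 123² = 15129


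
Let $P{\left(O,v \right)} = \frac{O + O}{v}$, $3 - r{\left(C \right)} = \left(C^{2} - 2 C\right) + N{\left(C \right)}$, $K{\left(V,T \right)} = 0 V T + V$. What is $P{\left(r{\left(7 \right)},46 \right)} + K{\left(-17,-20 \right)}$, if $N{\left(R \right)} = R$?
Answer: $- \frac{430}{23} \approx -18.696$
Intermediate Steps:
$K{\left(V,T \right)} = V$ ($K{\left(V,T \right)} = 0 T + V = 0 + V = V$)
$r{\left(C \right)} = 3 + C - C^{2}$ ($r{\left(C \right)} = 3 - \left(\left(C^{2} - 2 C\right) + C\right) = 3 - \left(C^{2} - C\right) = 3 + C - C^{2}$)
$P{\left(O,v \right)} = \frac{2 O}{v}$
$P{\left(r{\left(7 \right)},46 \right)} + K{\left(-17,-20 \right)} = \frac{2 \left(3 + 7 - 7^{2}\right)}{46} - 17 = 2 \left(3 + 7 - 49\right) \frac{1}{46} - 17 = 2 \left(-39\right) \frac{1}{46} - 17 = - \frac{39}{23} - 17 = - \frac{430}{23}$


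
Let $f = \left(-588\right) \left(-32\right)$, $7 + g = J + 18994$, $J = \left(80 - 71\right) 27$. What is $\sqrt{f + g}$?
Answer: $\sqrt{38046} \approx 195.05$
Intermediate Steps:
$J = 243$ ($J = 9 \cdot 27 = 243$)
$g = 19230$ ($g = -7 + \left(243 + 18994\right) = -7 + 19237 = 19230$)
$f = 18816$
$\sqrt{f + g} = \sqrt{18816 + 19230} = \sqrt{38046}$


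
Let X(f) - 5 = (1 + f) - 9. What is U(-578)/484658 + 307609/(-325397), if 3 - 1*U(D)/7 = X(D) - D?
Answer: -74535748024/78853129613 ≈ -0.94525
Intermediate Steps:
X(f) = -3 + f (X(f) = 5 + ((1 + f) - 9) = 5 + (-8 + f) = -3 + f)
U(D) = 42 (U(D) = 21 - 7*((-3 + D) - D) = 21 - 7*(-3) = 21 + 21 = 42)
U(-578)/484658 + 307609/(-325397) = 42/484658 + 307609/(-325397) = 42*(1/484658) + 307609*(-1/325397) = 21/242329 - 307609/325397 = -74535748024/78853129613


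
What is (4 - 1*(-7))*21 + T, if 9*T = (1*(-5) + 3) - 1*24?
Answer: 2053/9 ≈ 228.11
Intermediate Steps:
T = -26/9 (T = ((1*(-5) + 3) - 1*24)/9 = ((-5 + 3) - 24)/9 = (-2 - 24)/9 = (⅑)*(-26) = -26/9 ≈ -2.8889)
(4 - 1*(-7))*21 + T = (4 - 1*(-7))*21 - 26/9 = (4 + 7)*21 - 26/9 = 11*21 - 26/9 = 231 - 26/9 = 2053/9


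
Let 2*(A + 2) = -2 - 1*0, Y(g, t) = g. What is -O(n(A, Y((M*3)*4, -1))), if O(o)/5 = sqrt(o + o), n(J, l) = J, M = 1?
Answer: -5*I*sqrt(6) ≈ -12.247*I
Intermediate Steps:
A = -3 (A = -2 + (-2 - 1*0)/2 = -2 + (-2 + 0)/2 = -2 + (1/2)*(-2) = -2 - 1 = -3)
O(o) = 5*sqrt(2)*sqrt(o) (O(o) = 5*sqrt(o + o) = 5*sqrt(2*o) = 5*(sqrt(2)*sqrt(o)) = 5*sqrt(2)*sqrt(o))
-O(n(A, Y((M*3)*4, -1))) = -5*sqrt(2)*sqrt(-3) = -5*sqrt(2)*I*sqrt(3) = -5*I*sqrt(6)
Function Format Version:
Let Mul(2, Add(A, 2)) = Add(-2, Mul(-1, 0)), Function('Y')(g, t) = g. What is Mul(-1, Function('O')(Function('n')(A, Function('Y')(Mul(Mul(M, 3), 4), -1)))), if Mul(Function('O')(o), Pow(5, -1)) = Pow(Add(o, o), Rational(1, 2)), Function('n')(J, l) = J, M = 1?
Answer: Mul(-5, I, Pow(6, Rational(1, 2))) ≈ Mul(-12.247, I)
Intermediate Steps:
A = -3 (A = Add(-2, Mul(Rational(1, 2), Add(-2, Mul(-1, 0)))) = Add(-2, Mul(Rational(1, 2), Add(-2, 0))) = Add(-2, Mul(Rational(1, 2), -2)) = Add(-2, -1) = -3)
Function('O')(o) = Mul(5, Pow(2, Rational(1, 2)), Pow(o, Rational(1, 2))) (Function('O')(o) = Mul(5, Pow(Add(o, o), Rational(1, 2))) = Mul(5, Pow(Mul(2, o), Rational(1, 2))) = Mul(5, Mul(Pow(2, Rational(1, 2)), Pow(o, Rational(1, 2)))) = Mul(5, Pow(2, Rational(1, 2)), Pow(o, Rational(1, 2))))
Mul(-1, Function('O')(Function('n')(A, Function('Y')(Mul(Mul(M, 3), 4), -1)))) = Mul(-1, Mul(5, Pow(2, Rational(1, 2)), Pow(-3, Rational(1, 2)))) = Mul(-1, Mul(5, Pow(2, Rational(1, 2)), Mul(I, Pow(3, Rational(1, 2))))) = Mul(-1, Mul(5, I, Pow(6, Rational(1, 2)))) = Mul(-5, I, Pow(6, Rational(1, 2)))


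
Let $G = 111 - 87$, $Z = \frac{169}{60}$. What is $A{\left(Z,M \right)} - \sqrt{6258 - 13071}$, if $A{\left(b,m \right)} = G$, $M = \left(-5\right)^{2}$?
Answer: $24 - 3 i \sqrt{757} \approx 24.0 - 82.541 i$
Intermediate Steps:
$Z = \frac{169}{60}$ ($Z = 169 \cdot \frac{1}{60} = \frac{169}{60} \approx 2.8167$)
$G = 24$
$M = 25$
$A{\left(b,m \right)} = 24$
$A{\left(Z,M \right)} - \sqrt{6258 - 13071} = 24 - \sqrt{6258 - 13071} = 24 - \sqrt{-6813} = 24 - 3 i \sqrt{757}$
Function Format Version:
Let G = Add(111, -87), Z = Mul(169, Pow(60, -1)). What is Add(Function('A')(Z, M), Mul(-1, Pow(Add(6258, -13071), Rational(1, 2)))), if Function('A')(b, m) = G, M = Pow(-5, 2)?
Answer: Add(24, Mul(-3, I, Pow(757, Rational(1, 2)))) ≈ Add(24.000, Mul(-82.541, I))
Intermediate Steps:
Z = Rational(169, 60) (Z = Mul(169, Rational(1, 60)) = Rational(169, 60) ≈ 2.8167)
G = 24
M = 25
Function('A')(b, m) = 24
Add(Function('A')(Z, M), Mul(-1, Pow(Add(6258, -13071), Rational(1, 2)))) = Add(24, Mul(-1, Pow(Add(6258, -13071), Rational(1, 2)))) = Add(24, Mul(-1, Pow(-6813, Rational(1, 2)))) = Add(24, Mul(-1, Mul(3, I, Pow(757, Rational(1, 2))))) = Add(24, Mul(-3, I, Pow(757, Rational(1, 2))))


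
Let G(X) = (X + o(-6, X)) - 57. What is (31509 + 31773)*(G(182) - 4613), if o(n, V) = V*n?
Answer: -353113560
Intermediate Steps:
G(X) = -57 - 5*X (G(X) = (X + X*(-6)) - 57 = (X - 6*X) - 57 = -5*X - 57 = -57 - 5*X)
(31509 + 31773)*(G(182) - 4613) = (31509 + 31773)*((-57 - 5*182) - 4613) = 63282*((-57 - 910) - 4613) = 63282*(-967 - 4613) = 63282*(-5580) = -353113560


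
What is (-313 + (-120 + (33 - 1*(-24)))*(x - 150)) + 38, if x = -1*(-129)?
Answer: 1048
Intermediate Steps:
x = 129
(-313 + (-120 + (33 - 1*(-24)))*(x - 150)) + 38 = (-313 + (-120 + (33 - 1*(-24)))*(129 - 150)) + 38 = (-313 + (-120 + (33 + 24))*(-21)) + 38 = (-313 + (-120 + 57)*(-21)) + 38 = (-313 - 63*(-21)) + 38 = (-313 + 1323) + 38 = 1010 + 38 = 1048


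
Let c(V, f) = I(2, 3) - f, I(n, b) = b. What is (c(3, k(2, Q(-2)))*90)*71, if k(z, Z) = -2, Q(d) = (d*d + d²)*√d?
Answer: 31950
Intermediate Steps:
Q(d) = 2*d^(5/2) (Q(d) = (d² + d²)*√d = (2*d²)*√d = 2*d^(5/2))
c(V, f) = 3 - f
(c(3, k(2, Q(-2)))*90)*71 = ((3 - 1*(-2))*90)*71 = ((3 + 2)*90)*71 = (5*90)*71 = 450*71 = 31950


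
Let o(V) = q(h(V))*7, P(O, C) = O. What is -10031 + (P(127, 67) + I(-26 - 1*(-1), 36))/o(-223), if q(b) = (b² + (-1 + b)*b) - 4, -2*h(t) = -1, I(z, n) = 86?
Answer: -281081/28 ≈ -10039.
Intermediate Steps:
h(t) = ½ (h(t) = -½*(-1) = ½)
q(b) = -4 + b² + b*(-1 + b) (q(b) = (b² + b*(-1 + b)) - 4 = -4 + b² + b*(-1 + b))
o(V) = -28 (o(V) = (-4 - 1*½ + 2*(½)²)*7 = (-4 - ½ + 2*(¼))*7 = (-4 - ½ + ½)*7 = -4*7 = -28)
-10031 + (P(127, 67) + I(-26 - 1*(-1), 36))/o(-223) = -10031 + (127 + 86)/(-28) = -10031 + 213*(-1/28) = -10031 - 213/28 = -281081/28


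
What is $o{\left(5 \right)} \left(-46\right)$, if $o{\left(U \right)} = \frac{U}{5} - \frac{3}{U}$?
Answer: $- \frac{92}{5} \approx -18.4$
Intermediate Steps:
$o{\left(U \right)} = - \frac{3}{U} + \frac{U}{5}$ ($o{\left(U \right)} = U \frac{1}{5} - \frac{3}{U} = \frac{U}{5} - \frac{3}{U} = - \frac{3}{U} + \frac{U}{5}$)
$o{\left(5 \right)} \left(-46\right) = \left(- \frac{3}{5} + \frac{1}{5} \cdot 5\right) \left(-46\right) = \left(\left(-3\right) \frac{1}{5} + 1\right) \left(-46\right) = \left(- \frac{3}{5} + 1\right) \left(-46\right) = \frac{2}{5} \left(-46\right) = - \frac{92}{5}$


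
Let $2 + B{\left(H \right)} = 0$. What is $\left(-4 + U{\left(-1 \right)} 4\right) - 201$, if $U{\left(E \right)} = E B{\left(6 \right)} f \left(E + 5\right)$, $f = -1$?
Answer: $-237$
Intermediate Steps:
$B{\left(H \right)} = -2$ ($B{\left(H \right)} = -2 + 0 = -2$)
$U{\left(E \right)} = - 2 E \left(-5 - E\right)$ ($U{\left(E \right)} = E \left(-2\right) \left(- (E + 5)\right) = - 2 E \left(- (5 + E)\right) = - 2 E \left(-5 - E\right)$)
$\left(-4 + U{\left(-1 \right)} 4\right) - 201 = \left(-4 + 2 \left(-1\right) \left(5 - 1\right) 4\right) - 201 = \left(-4 + 2 \left(-1\right) 4 \cdot 4\right) - 201 = \left(-4 - 32\right) - 201 = -36 - 201 = -237$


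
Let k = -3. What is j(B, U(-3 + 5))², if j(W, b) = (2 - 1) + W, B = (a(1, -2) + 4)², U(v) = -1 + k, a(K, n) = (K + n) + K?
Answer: 289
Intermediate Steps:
a(K, n) = n + 2*K
U(v) = -4 (U(v) = -1 - 3 = -4)
B = 16 (B = ((-2 + 2*1) + 4)² = ((-2 + 2) + 4)² = (0 + 4)² = 4² = 16)
j(W, b) = 1 + W
j(B, U(-3 + 5))² = (1 + 16)² = 17² = 289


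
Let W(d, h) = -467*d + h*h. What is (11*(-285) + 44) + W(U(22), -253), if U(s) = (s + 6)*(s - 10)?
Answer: -95994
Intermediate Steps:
U(s) = (-10 + s)*(6 + s) (U(s) = (6 + s)*(-10 + s) = (-10 + s)*(6 + s))
W(d, h) = h² - 467*d (W(d, h) = -467*d + h² = h² - 467*d)
(11*(-285) + 44) + W(U(22), -253) = (11*(-285) + 44) + ((-253)² - 467*(-60 + 22² - 4*22)) = (-3135 + 44) + (64009 - 467*(-60 + 484 - 88)) = -3091 + (64009 - 467*336) = -3091 + (64009 - 156912) = -3091 - 92903 = -95994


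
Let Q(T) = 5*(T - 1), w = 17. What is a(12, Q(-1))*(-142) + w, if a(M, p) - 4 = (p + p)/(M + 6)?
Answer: -3539/9 ≈ -393.22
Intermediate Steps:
Q(T) = -5 + 5*T (Q(T) = 5*(-1 + T) = -5 + 5*T)
a(M, p) = 4 + 2*p/(6 + M) (a(M, p) = 4 + (p + p)/(M + 6) = 4 + (2*p)/(6 + M) = 4 + 2*p/(6 + M))
a(12, Q(-1))*(-142) + w = (2*(12 + (-5 + 5*(-1)) + 2*12)/(6 + 12))*(-142) + 17 = (2*(12 + (-5 - 5) + 24)/18)*(-142) + 17 = (2*(1/18)*(12 - 10 + 24))*(-142) + 17 = (2*(1/18)*26)*(-142) + 17 = (26/9)*(-142) + 17 = -3692/9 + 17 = -3539/9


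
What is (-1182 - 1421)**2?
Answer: 6775609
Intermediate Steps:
(-1182 - 1421)**2 = (-2603)**2 = 6775609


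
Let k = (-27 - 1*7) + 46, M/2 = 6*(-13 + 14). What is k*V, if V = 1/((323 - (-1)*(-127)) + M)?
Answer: 3/52 ≈ 0.057692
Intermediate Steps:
M = 12 (M = 2*(6*(-13 + 14)) = 2*(6*1) = 2*6 = 12)
V = 1/208 (V = 1/((323 - (-1)*(-127)) + 12) = 1/((323 - 1*127) + 12) = 1/((323 - 127) + 12) = 1/(196 + 12) = 1/208 ≈ 0.0048077)
k = 12 (k = (-27 - 7) + 46 = -34 + 46 = 12)
k*V = 12*(1/208) = 3/52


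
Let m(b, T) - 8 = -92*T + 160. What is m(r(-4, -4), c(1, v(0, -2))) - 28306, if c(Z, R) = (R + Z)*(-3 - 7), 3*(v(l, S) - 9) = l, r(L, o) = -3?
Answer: -18938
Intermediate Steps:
v(l, S) = 9 + l/3
c(Z, R) = -10*R - 10*Z (c(Z, R) = (R + Z)*(-10) = -10*R - 10*Z)
m(b, T) = 168 - 92*T (m(b, T) = 8 + (-92*T + 160) = 8 + (160 - 92*T) = 168 - 92*T)
m(r(-4, -4), c(1, v(0, -2))) - 28306 = (168 - 92*(-10*(9 + (1/3)*0) - 10*1)) - 28306 = (168 - 92*(-10*(9 + 0) - 10)) - 28306 = (168 - 92*(-10*9 - 10)) - 28306 = (168 - 92*(-90 - 10)) - 28306 = (168 - 92*(-100)) - 28306 = (168 + 9200) - 28306 = 9368 - 28306 = -18938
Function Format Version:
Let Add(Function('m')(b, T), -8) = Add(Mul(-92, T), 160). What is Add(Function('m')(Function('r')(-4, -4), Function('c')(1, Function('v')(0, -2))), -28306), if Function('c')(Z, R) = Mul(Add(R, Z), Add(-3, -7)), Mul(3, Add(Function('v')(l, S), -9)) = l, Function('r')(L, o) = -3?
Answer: -18938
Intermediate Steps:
Function('v')(l, S) = Add(9, Mul(Rational(1, 3), l))
Function('c')(Z, R) = Add(Mul(-10, R), Mul(-10, Z)) (Function('c')(Z, R) = Mul(Add(R, Z), -10) = Add(Mul(-10, R), Mul(-10, Z)))
Function('m')(b, T) = Add(168, Mul(-92, T)) (Function('m')(b, T) = Add(8, Add(Mul(-92, T), 160)) = Add(8, Add(160, Mul(-92, T))) = Add(168, Mul(-92, T)))
Add(Function('m')(Function('r')(-4, -4), Function('c')(1, Function('v')(0, -2))), -28306) = Add(Add(168, Mul(-92, Add(Mul(-10, Add(9, Mul(Rational(1, 3), 0))), Mul(-10, 1)))), -28306) = Add(Add(168, Mul(-92, Add(Mul(-10, Add(9, 0)), -10))), -28306) = Add(Add(168, Mul(-92, Add(Mul(-10, 9), -10))), -28306) = Add(Add(168, Mul(-92, Add(-90, -10))), -28306) = Add(Add(168, Mul(-92, -100)), -28306) = Add(Add(168, 9200), -28306) = Add(9368, -28306) = -18938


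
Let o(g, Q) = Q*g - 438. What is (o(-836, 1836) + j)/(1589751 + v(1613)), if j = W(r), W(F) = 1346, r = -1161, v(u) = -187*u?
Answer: -383497/322030 ≈ -1.1909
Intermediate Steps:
j = 1346
o(g, Q) = -438 + Q*g
(o(-836, 1836) + j)/(1589751 + v(1613)) = ((-438 + 1836*(-836)) + 1346)/(1589751 - 187*1613) = ((-438 - 1534896) + 1346)/(1589751 - 301631) = (-1535334 + 1346)/1288120 = -1533988*1/1288120 = -383497/322030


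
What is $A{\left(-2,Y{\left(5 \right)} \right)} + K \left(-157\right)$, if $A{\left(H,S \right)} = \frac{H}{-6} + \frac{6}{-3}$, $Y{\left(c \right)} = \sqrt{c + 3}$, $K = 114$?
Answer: $- \frac{53699}{3} \approx -17900.0$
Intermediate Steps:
$Y{\left(c \right)} = \sqrt{3 + c}$
$A{\left(H,S \right)} = -2 - \frac{H}{6}$ ($A{\left(H,S \right)} = H \left(- \frac{1}{6}\right) + 6 \left(- \frac{1}{3}\right) = - \frac{H}{6} - 2 = -2 - \frac{H}{6}$)
$A{\left(-2,Y{\left(5 \right)} \right)} + K \left(-157\right) = \left(-2 - - \frac{1}{3}\right) + 114 \left(-157\right) = \left(-2 + \frac{1}{3}\right) - 17898 = - \frac{5}{3} - 17898 = - \frac{53699}{3}$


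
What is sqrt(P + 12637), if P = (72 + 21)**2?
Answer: sqrt(21286) ≈ 145.90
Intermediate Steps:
P = 8649 (P = 93**2 = 8649)
sqrt(P + 12637) = sqrt(8649 + 12637) = sqrt(21286)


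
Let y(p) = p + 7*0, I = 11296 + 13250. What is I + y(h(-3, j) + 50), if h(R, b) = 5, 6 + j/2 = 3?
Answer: 24601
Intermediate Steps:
j = -6 (j = -12 + 2*3 = -12 + 6 = -6)
I = 24546
y(p) = p (y(p) = p + 0 = p)
I + y(h(-3, j) + 50) = 24546 + (5 + 50) = 24546 + 55 = 24601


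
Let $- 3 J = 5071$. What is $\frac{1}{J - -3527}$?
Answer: $\frac{3}{5510} \approx 0.00054446$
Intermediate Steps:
$J = - \frac{5071}{3}$ ($J = \left(- \frac{1}{3}\right) 5071 = - \frac{5071}{3} \approx -1690.3$)
$\frac{1}{J - -3527} = \frac{1}{- \frac{5071}{3} - -3527} = \frac{1}{- \frac{5071}{3} + \left(-1396 + 4923\right)} = \frac{1}{- \frac{5071}{3} + 3527} = \frac{1}{\frac{5510}{3}} = \frac{3}{5510}$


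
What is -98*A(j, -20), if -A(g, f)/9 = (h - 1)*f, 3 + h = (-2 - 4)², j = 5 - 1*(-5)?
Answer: -564480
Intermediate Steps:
j = 10 (j = 5 + 5 = 10)
h = 33 (h = -3 + (-2 - 4)² = -3 + (-6)² = -3 + 36 = 33)
A(g, f) = -288*f (A(g, f) = -9*(33 - 1)*f = -288*f)
-98*A(j, -20) = -(-28224)*(-20) = -98*5760 = -564480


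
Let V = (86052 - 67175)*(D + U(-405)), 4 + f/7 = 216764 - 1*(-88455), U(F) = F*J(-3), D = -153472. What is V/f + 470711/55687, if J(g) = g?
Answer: -22721059248884/16996507705 ≈ -1336.8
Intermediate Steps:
U(F) = -3*F (U(F) = F*(-3) = -3*F)
f = 2136505 (f = -28 + 7*(216764 - 1*(-88455)) = -28 + 7*(216764 + 88455) = -28 + 7*305219 = -28 + 2136533 = 2136505)
V = -2874155389 (V = (86052 - 67175)*(-153472 - 3*(-405)) = 18877*(-153472 + 1215) = 18877*(-152257) = -2874155389)
V/f + 470711/55687 = -2874155389/2136505 + 470711/55687 = -2874155389*1/2136505 + 470711*(1/55687) = -410593627/305215 + 470711/55687 = -22721059248884/16996507705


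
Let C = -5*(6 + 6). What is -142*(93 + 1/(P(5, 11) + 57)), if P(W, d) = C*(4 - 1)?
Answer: -1624196/123 ≈ -13205.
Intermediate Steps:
C = -60 (C = -5*12 = -60)
P(W, d) = -180 (P(W, d) = -60*(4 - 1) = -60*3 = -180)
-142*(93 + 1/(P(5, 11) + 57)) = -142*(93 + 1/(-180 + 57)) = -142*(93 + 1/(-123)) = -142*(93 - 1/123) = -142*11438/123 = -1624196/123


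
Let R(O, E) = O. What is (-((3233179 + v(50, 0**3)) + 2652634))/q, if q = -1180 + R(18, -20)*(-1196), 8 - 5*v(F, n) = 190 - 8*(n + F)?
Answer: 29429283/113540 ≈ 259.20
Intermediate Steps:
v(F, n) = -182/5 + 8*F/5 + 8*n/5 (v(F, n) = 8/5 - (190 - 8*(n + F))/5 = 8/5 - (190 - 8*(F + n))/5 = 8/5 - (190 + (-8*F - 8*n))/5 = 8/5 - (190 - 8*F - 8*n)/5 = 8/5 + (-38 + 8*F/5 + 8*n/5) = -182/5 + 8*F/5 + 8*n/5)
q = -22708 (q = -1180 + 18*(-1196) = -1180 - 21528 = -22708)
(-((3233179 + v(50, 0**3)) + 2652634))/q = -((3233179 + (-182/5 + (8/5)*50 + (8/5)*0**3)) + 2652634)/(-22708) = -((3233179 + (-182/5 + 80 + (8/5)*0)) + 2652634)*(-1/22708) = -((3233179 + (-182/5 + 80 + 0)) + 2652634)*(-1/22708) = -((3233179 + 218/5) + 2652634)*(-1/22708) = -(16166113/5 + 2652634)*(-1/22708) = -1*29429283/5*(-1/22708) = -29429283/5*(-1/22708) = 29429283/113540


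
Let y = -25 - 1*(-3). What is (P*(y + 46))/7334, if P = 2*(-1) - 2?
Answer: -48/3667 ≈ -0.013090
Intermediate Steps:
y = -22 (y = -25 + 3 = -22)
P = -4 (P = -2 - 2 = -4)
(P*(y + 46))/7334 = -4*(-22 + 46)/7334 = -4*24*(1/7334) = -96*1/7334 = -48/3667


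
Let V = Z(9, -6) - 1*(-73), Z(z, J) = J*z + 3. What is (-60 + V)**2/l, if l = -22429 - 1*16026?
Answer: -1444/38455 ≈ -0.037550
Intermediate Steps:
Z(z, J) = 3 + J*z
V = 22 (V = (3 - 6*9) - 1*(-73) = (3 - 54) + 73 = -51 + 73 = 22)
l = -38455 (l = -22429 - 16026 = -38455)
(-60 + V)**2/l = (-60 + 22)**2/(-38455) = (-38)**2*(-1/38455) = 1444*(-1/38455) = -1444/38455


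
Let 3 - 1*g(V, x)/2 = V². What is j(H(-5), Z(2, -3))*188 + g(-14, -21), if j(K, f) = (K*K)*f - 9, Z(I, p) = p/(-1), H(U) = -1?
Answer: -1514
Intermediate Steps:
Z(I, p) = -p (Z(I, p) = p*(-1) = -p)
g(V, x) = 6 - 2*V²
j(K, f) = -9 + f*K² (j(K, f) = K²*f - 9 = f*K² - 9 = -9 + f*K²)
j(H(-5), Z(2, -3))*188 + g(-14, -21) = (-9 - 1*(-3)*(-1)²)*188 + (6 - 2*(-14)²) = (-9 + 3*1)*188 + (6 - 2*196) = (-9 + 3)*188 + (6 - 392) = -6*188 - 386 = -1128 - 386 = -1514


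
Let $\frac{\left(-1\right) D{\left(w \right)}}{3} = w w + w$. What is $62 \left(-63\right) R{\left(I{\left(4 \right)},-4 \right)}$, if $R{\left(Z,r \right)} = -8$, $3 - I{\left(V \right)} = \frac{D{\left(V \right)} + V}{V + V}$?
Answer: $31248$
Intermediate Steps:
$D{\left(w \right)} = - 3 w - 3 w^{2}$ ($D{\left(w \right)} = - 3 \left(w w + w\right) = - 3 \left(w^{2} + w\right) = - 3 \left(w + w^{2}\right) = - 3 w - 3 w^{2}$)
$I{\left(V \right)} = 3 - \frac{V - 3 V \left(1 + V\right)}{2 V}$ ($I{\left(V \right)} = 3 - \frac{- 3 V \left(1 + V\right) + V}{V + V} = 3 - \frac{V - 3 V \left(1 + V\right)}{2 V}$)
$62 \left(-63\right) R{\left(I{\left(4 \right)},-4 \right)} = 62 \left(-63\right) \left(-8\right) = \left(-3906\right) \left(-8\right) = 31248$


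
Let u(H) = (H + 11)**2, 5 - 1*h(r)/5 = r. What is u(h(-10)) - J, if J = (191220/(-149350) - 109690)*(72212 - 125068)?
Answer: -86590664501572/14935 ≈ -5.7978e+9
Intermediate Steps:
J = 86590774960832/14935 (J = (191220*(-1/149350) - 109690)*(-52856) = (-19122/14935 - 109690)*(-52856) = -1638239272/14935*(-52856) = 86590774960832/14935 ≈ 5.7978e+9)
h(r) = 25 - 5*r
u(H) = (11 + H)**2
u(h(-10)) - J = (11 + (25 - 5*(-10)))**2 - 1*86590774960832/14935 = (11 + (25 + 50))**2 - 86590774960832/14935 = (11 + 75)**2 - 86590774960832/14935 = 86**2 - 86590774960832/14935 = 7396 - 86590774960832/14935 = -86590664501572/14935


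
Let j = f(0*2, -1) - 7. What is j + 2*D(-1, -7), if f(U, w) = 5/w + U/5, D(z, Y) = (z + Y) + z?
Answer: -30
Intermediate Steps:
D(z, Y) = Y + 2*z (D(z, Y) = (Y + z) + z = Y + 2*z)
f(U, w) = 5/w + U/5 (f(U, w) = 5/w + U*(1/5) = 5/w + U/5)
j = -12 (j = (5/(-1) + (0*2)/5) - 7 = (5*(-1) + (1/5)*0) - 7 = (-5 + 0) - 7 = -5 - 7 = -12)
j + 2*D(-1, -7) = -12 + 2*(-7 + 2*(-1)) = -12 + 2*(-7 - 2) = -12 + 2*(-9) = -12 - 18 = -30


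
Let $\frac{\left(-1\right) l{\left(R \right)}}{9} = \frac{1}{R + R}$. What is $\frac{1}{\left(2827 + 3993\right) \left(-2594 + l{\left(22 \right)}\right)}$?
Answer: $- \frac{1}{17692475} \approx -5.6521 \cdot 10^{-8}$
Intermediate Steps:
$l{\left(R \right)} = - \frac{9}{2 R}$ ($l{\left(R \right)} = - \frac{9}{R + R} = - \frac{9}{2 R}$)
$\frac{1}{\left(2827 + 3993\right) \left(-2594 + l{\left(22 \right)}\right)} = \frac{1}{\left(2827 + 3993\right) \left(-2594 - \frac{9}{2 \cdot 22}\right)} = \frac{1}{6820 \left(-2594 - \frac{9}{44}\right)} = \frac{1}{6820 \left(- \frac{114145}{44}\right)} = \frac{1}{-17692475} = - \frac{1}{17692475}$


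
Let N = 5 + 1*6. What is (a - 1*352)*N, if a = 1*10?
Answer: -3762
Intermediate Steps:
a = 10
N = 11 (N = 5 + 6 = 11)
(a - 1*352)*N = (10 - 1*352)*11 = (10 - 352)*11 = -342*11 = -3762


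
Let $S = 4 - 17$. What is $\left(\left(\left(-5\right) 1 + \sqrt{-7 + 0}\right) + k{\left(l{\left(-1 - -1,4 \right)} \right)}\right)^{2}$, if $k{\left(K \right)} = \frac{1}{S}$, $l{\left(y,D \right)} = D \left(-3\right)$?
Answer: $\frac{3173}{169} - \frac{132 i \sqrt{7}}{13} \approx 18.775 - 26.865 i$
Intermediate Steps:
$l{\left(y,D \right)} = - 3 D$
$S = -13$
$k{\left(K \right)} = - \frac{1}{13}$ ($k{\left(K \right)} = \frac{1}{-13} = - \frac{1}{13}$)
$\left(\left(\left(-5\right) 1 + \sqrt{-7 + 0}\right) + k{\left(l{\left(-1 - -1,4 \right)} \right)}\right)^{2} = \left(\left(\left(-5\right) 1 + \sqrt{-7 + 0}\right) - \frac{1}{13}\right)^{2} = \left(\left(-5 + \sqrt{-7}\right) - \frac{1}{13}\right)^{2} = \left(\left(-5 + i \sqrt{7}\right) - \frac{1}{13}\right)^{2} = \left(- \frac{66}{13} + i \sqrt{7}\right)^{2}$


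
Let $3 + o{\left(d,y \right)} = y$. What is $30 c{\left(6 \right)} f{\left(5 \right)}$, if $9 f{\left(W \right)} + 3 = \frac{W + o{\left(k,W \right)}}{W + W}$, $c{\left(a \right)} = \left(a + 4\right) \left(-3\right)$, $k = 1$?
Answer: $230$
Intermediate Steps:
$o{\left(d,y \right)} = -3 + y$
$c{\left(a \right)} = -12 - 3 a$ ($c{\left(a \right)} = \left(4 + a\right) \left(-3\right) = -12 - 3 a$)
$f{\left(W \right)} = - \frac{1}{3} + \frac{-3 + 2 W}{18 W}$ ($f{\left(W \right)} = - \frac{1}{3} + \frac{\left(W + \left(-3 + W\right)\right) \frac{1}{W + W}}{9} = - \frac{1}{3} + \frac{\left(-3 + 2 W\right) \frac{1}{2 W}}{9} = - \frac{1}{3} + \frac{\frac{1}{2} \frac{1}{W} \left(-3 + 2 W\right)}{9} = - \frac{1}{3} + \frac{-3 + 2 W}{18 W}$)
$30 c{\left(6 \right)} f{\left(5 \right)} = 30 \left(-12 - 18\right) \frac{-3 - 20}{18 \cdot 5} = 30 \left(-12 - 18\right) \frac{1}{18} \cdot \frac{1}{5} \left(-3 - 20\right) = 30 \left(-30\right) \frac{1}{18} \cdot \frac{1}{5} \left(-23\right) = \left(-900\right) \left(- \frac{23}{90}\right) = 230$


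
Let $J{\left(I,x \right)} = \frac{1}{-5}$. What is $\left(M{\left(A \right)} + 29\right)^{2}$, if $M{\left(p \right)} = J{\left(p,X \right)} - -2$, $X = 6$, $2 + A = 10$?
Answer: $\frac{23716}{25} \approx 948.64$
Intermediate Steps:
$A = 8$ ($A = -2 + 10 = 8$)
$J{\left(I,x \right)} = - \frac{1}{5}$
$M{\left(p \right)} = \frac{9}{5}$ ($M{\left(p \right)} = - \frac{1}{5} - -2 = - \frac{1}{5} + 2 = \frac{9}{5}$)
$\left(M{\left(A \right)} + 29\right)^{2} = \left(\frac{9}{5} + 29\right)^{2} = \left(\frac{154}{5}\right)^{2} = \frac{23716}{25}$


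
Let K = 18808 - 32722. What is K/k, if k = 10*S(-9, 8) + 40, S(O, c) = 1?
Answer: -6957/25 ≈ -278.28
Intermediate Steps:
K = -13914
k = 50 (k = 10*1 + 40 = 10 + 40 = 50)
K/k = -13914/50 = -13914*1/50 = -6957/25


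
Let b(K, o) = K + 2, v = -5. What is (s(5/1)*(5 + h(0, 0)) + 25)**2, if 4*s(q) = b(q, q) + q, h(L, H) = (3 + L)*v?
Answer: 25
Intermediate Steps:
b(K, o) = 2 + K
h(L, H) = -15 - 5*L (h(L, H) = (3 + L)*(-5) = -15 - 5*L)
s(q) = 1/2 + q/2 (s(q) = ((2 + q) + q)/4 = (2 + 2*q)/4 = 1/2 + q/2)
(s(5/1)*(5 + h(0, 0)) + 25)**2 = ((1/2 + (5/1)/2)*(5 + (-15 - 5*0)) + 25)**2 = ((1/2 + (5*1)/2)*(5 + (-15 + 0)) + 25)**2 = ((1/2 + (1/2)*5)*(5 - 15) + 25)**2 = ((1/2 + 5/2)*(-10) + 25)**2 = (3*(-10) + 25)**2 = (-30 + 25)**2 = (-5)**2 = 25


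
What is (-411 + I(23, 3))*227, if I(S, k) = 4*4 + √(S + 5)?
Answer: -89665 + 454*√7 ≈ -88464.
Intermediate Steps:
I(S, k) = 16 + √(5 + S)
(-411 + I(23, 3))*227 = (-411 + (16 + √(5 + 23)))*227 = (-411 + (16 + √28))*227 = (-411 + (16 + 2*√7))*227 = (-395 + 2*√7)*227 = -89665 + 454*√7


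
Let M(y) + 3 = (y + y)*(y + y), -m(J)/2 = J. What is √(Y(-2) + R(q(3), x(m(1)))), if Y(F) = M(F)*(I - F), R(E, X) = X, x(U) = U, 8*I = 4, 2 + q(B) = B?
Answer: √122/2 ≈ 5.5227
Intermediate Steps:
q(B) = -2 + B
I = ½ (I = (⅛)*4 = ½ ≈ 0.50000)
m(J) = -2*J
M(y) = -3 + 4*y² (M(y) = -3 + (y + y)*(y + y) = -3 + (2*y)*(2*y) = -3 + 4*y²)
Y(F) = (½ - F)*(-3 + 4*F²) (Y(F) = (-3 + 4*F²)*(½ - F) = (½ - F)*(-3 + 4*F²))
√(Y(-2) + R(q(3), x(m(1)))) = √(-(-1 + 2*(-2))*(-3 + 4*(-2)²)/2 - 2*1) = √(-(-1 - 4)*(-3 + 4*4)/2 - 2) = √(-½*(-5)*(-3 + 16) - 2) = √(-½*(-5)*13 - 2) = √(65/2 - 2) = √(61/2) = √122/2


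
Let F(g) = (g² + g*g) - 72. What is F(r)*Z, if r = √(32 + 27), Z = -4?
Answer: -184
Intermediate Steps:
r = √59 ≈ 7.6811
F(g) = -72 + 2*g² (F(g) = (g² + g²) - 72 = 2*g² - 72 = -72 + 2*g²)
F(r)*Z = (-72 + 2*(√59)²)*(-4) = (-72 + 2*59)*(-4) = (-72 + 118)*(-4) = 46*(-4) = -184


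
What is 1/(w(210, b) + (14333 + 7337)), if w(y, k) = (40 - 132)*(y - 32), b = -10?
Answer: 1/5294 ≈ 0.00018889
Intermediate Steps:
w(y, k) = 2944 - 92*y (w(y, k) = -92*(-32 + y) = 2944 - 92*y)
1/(w(210, b) + (14333 + 7337)) = 1/((2944 - 92*210) + (14333 + 7337)) = 1/((2944 - 19320) + 21670) = 1/(-16376 + 21670) = 1/5294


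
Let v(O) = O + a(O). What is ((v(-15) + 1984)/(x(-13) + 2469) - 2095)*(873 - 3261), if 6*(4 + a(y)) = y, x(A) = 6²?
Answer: 835165190/167 ≈ 5.0010e+6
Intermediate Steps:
x(A) = 36
a(y) = -4 + y/6
v(O) = -4 + 7*O/6 (v(O) = O + (-4 + O/6) = -4 + 7*O/6)
((v(-15) + 1984)/(x(-13) + 2469) - 2095)*(873 - 3261) = (((-4 + (7/6)*(-15)) + 1984)/(36 + 2469) - 2095)*(873 - 3261) = (((-4 - 35/2) + 1984)/2505 - 2095)*(-2388) = ((-43/2 + 1984)*(1/2505) - 2095)*(-2388) = ((3925/2)*(1/2505) - 2095)*(-2388) = (785/1002 - 2095)*(-2388) = -2098405/1002*(-2388) = 835165190/167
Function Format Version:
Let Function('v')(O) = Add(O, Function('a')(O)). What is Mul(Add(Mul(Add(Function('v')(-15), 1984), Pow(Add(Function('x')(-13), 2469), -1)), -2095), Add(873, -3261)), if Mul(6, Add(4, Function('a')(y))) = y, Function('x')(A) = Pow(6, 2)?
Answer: Rational(835165190, 167) ≈ 5.0010e+6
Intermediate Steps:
Function('x')(A) = 36
Function('a')(y) = Add(-4, Mul(Rational(1, 6), y))
Function('v')(O) = Add(-4, Mul(Rational(7, 6), O)) (Function('v')(O) = Add(O, Add(-4, Mul(Rational(1, 6), O))) = Add(-4, Mul(Rational(7, 6), O)))
Mul(Add(Mul(Add(Function('v')(-15), 1984), Pow(Add(Function('x')(-13), 2469), -1)), -2095), Add(873, -3261)) = Mul(Add(Mul(Add(Add(-4, Mul(Rational(7, 6), -15)), 1984), Pow(Add(36, 2469), -1)), -2095), Add(873, -3261)) = Mul(Add(Mul(Add(Add(-4, Rational(-35, 2)), 1984), Pow(2505, -1)), -2095), -2388) = Mul(Add(Mul(Add(Rational(-43, 2), 1984), Rational(1, 2505)), -2095), -2388) = Mul(Add(Mul(Rational(3925, 2), Rational(1, 2505)), -2095), -2388) = Mul(Add(Rational(785, 1002), -2095), -2388) = Mul(Rational(-2098405, 1002), -2388) = Rational(835165190, 167)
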